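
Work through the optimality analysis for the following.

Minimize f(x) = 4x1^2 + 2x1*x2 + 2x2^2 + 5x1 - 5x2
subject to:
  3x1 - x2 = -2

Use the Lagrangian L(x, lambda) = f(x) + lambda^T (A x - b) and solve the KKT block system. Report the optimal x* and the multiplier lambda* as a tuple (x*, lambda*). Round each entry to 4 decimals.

Form the Lagrangian:
  L(x, lambda) = (1/2) x^T Q x + c^T x + lambda^T (A x - b)
Stationarity (grad_x L = 0): Q x + c + A^T lambda = 0.
Primal feasibility: A x = b.

This gives the KKT block system:
  [ Q   A^T ] [ x     ]   [-c ]
  [ A    0  ] [ lambda ] = [ b ]

Solving the linear system:
  x*      = (-0.3214, 1.0357)
  lambda* = (-1.5)
  f(x*)   = -4.8929

x* = (-0.3214, 1.0357), lambda* = (-1.5)


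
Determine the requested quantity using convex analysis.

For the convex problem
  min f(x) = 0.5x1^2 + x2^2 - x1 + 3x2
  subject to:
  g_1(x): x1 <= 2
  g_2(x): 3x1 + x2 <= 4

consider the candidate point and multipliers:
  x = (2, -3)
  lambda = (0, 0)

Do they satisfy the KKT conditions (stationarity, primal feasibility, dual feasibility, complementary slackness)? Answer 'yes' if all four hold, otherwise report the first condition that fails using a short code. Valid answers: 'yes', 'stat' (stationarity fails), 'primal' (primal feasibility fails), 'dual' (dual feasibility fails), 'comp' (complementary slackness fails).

Gradient of f: grad f(x) = Q x + c = (1, -3)
Constraint values g_i(x) = a_i^T x - b_i:
  g_1((2, -3)) = 0
  g_2((2, -3)) = -1
Stationarity residual: grad f(x) + sum_i lambda_i a_i = (1, -3)
  -> stationarity FAILS
Primal feasibility (all g_i <= 0): OK
Dual feasibility (all lambda_i >= 0): OK
Complementary slackness (lambda_i * g_i(x) = 0 for all i): OK

Verdict: the first failing condition is stationarity -> stat.

stat


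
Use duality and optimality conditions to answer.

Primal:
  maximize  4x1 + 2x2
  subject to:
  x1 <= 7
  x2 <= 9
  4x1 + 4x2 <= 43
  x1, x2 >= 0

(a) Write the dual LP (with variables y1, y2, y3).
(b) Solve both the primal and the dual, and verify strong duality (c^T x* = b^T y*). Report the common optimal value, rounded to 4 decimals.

The standard primal-dual pair for 'max c^T x s.t. A x <= b, x >= 0' is:
  Dual:  min b^T y  s.t.  A^T y >= c,  y >= 0.

So the dual LP is:
  minimize  7y1 + 9y2 + 43y3
  subject to:
    y1 + 4y3 >= 4
    y2 + 4y3 >= 2
    y1, y2, y3 >= 0

Solving the primal: x* = (7, 3.75).
  primal value c^T x* = 35.5.
Solving the dual: y* = (2, 0, 0.5).
  dual value b^T y* = 35.5.
Strong duality: c^T x* = b^T y*. Confirmed.

35.5


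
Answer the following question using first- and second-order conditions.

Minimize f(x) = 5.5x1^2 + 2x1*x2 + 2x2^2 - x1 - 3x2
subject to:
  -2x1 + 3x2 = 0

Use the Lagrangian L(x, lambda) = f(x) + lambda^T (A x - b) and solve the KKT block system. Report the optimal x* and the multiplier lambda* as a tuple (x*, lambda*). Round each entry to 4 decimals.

Form the Lagrangian:
  L(x, lambda) = (1/2) x^T Q x + c^T x + lambda^T (A x - b)
Stationarity (grad_x L = 0): Q x + c + A^T lambda = 0.
Primal feasibility: A x = b.

This gives the KKT block system:
  [ Q   A^T ] [ x     ]   [-c ]
  [ A    0  ] [ lambda ] = [ b ]

Solving the linear system:
  x*      = (0.1942, 0.1295)
  lambda* = (0.6978)
  f(x*)   = -0.2914

x* = (0.1942, 0.1295), lambda* = (0.6978)


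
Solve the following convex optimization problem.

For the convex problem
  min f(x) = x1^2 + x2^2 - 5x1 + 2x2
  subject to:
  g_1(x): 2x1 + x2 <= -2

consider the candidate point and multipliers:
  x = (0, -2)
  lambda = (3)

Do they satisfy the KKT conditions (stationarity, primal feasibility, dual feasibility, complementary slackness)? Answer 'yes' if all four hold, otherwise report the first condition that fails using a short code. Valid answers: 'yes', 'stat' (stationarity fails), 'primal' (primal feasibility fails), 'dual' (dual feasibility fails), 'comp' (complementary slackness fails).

Gradient of f: grad f(x) = Q x + c = (-5, -2)
Constraint values g_i(x) = a_i^T x - b_i:
  g_1((0, -2)) = 0
Stationarity residual: grad f(x) + sum_i lambda_i a_i = (1, 1)
  -> stationarity FAILS
Primal feasibility (all g_i <= 0): OK
Dual feasibility (all lambda_i >= 0): OK
Complementary slackness (lambda_i * g_i(x) = 0 for all i): OK

Verdict: the first failing condition is stationarity -> stat.

stat


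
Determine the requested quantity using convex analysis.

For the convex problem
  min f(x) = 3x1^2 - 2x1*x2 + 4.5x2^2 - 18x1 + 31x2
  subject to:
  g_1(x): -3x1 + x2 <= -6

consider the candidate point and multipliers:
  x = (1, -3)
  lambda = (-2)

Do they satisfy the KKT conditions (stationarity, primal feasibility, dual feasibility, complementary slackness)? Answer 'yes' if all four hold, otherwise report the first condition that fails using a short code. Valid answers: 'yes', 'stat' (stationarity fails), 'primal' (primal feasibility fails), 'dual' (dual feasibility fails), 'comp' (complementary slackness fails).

Gradient of f: grad f(x) = Q x + c = (-6, 2)
Constraint values g_i(x) = a_i^T x - b_i:
  g_1((1, -3)) = 0
Stationarity residual: grad f(x) + sum_i lambda_i a_i = (0, 0)
  -> stationarity OK
Primal feasibility (all g_i <= 0): OK
Dual feasibility (all lambda_i >= 0): FAILS
Complementary slackness (lambda_i * g_i(x) = 0 for all i): OK

Verdict: the first failing condition is dual_feasibility -> dual.

dual


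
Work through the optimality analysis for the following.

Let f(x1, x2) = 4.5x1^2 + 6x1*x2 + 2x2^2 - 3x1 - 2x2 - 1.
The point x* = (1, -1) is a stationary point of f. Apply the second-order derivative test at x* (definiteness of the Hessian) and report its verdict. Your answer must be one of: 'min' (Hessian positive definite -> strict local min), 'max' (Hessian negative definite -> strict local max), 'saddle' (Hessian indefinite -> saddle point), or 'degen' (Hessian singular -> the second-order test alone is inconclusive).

Compute the Hessian H = grad^2 f:
  H = [[9, 6], [6, 4]]
Verify stationarity: grad f(x*) = H x* + g = (0, 0).
Eigenvalues of H: 0, 13.
H has a zero eigenvalue (singular; positive semidefinite but not definite), so H is neither positive definite, negative definite, nor indefinite. The second-order test alone is inconclusive -> degen.
(Indeed, f is constant along the null direction of H through x*, so x* is not a strict local extremum.)

degen


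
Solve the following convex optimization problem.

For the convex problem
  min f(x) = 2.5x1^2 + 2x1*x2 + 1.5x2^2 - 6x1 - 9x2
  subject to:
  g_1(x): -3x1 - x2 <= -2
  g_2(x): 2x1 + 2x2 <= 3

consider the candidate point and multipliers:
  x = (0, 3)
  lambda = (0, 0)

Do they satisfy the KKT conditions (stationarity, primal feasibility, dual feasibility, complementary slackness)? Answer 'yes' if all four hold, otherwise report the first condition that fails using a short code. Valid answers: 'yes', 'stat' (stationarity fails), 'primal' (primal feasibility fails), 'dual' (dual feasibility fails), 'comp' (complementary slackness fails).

Gradient of f: grad f(x) = Q x + c = (0, 0)
Constraint values g_i(x) = a_i^T x - b_i:
  g_1((0, 3)) = -1
  g_2((0, 3)) = 3
Stationarity residual: grad f(x) + sum_i lambda_i a_i = (0, 0)
  -> stationarity OK
Primal feasibility (all g_i <= 0): FAILS
Dual feasibility (all lambda_i >= 0): OK
Complementary slackness (lambda_i * g_i(x) = 0 for all i): OK

Verdict: the first failing condition is primal_feasibility -> primal.

primal


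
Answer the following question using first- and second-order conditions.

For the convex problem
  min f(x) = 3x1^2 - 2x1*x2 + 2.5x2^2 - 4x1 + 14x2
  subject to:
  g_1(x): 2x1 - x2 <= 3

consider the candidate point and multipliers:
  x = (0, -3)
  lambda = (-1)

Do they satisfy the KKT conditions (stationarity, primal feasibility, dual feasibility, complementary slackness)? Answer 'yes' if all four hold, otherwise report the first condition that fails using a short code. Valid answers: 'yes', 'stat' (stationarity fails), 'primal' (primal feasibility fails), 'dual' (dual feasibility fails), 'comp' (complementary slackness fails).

Gradient of f: grad f(x) = Q x + c = (2, -1)
Constraint values g_i(x) = a_i^T x - b_i:
  g_1((0, -3)) = 0
Stationarity residual: grad f(x) + sum_i lambda_i a_i = (0, 0)
  -> stationarity OK
Primal feasibility (all g_i <= 0): OK
Dual feasibility (all lambda_i >= 0): FAILS
Complementary slackness (lambda_i * g_i(x) = 0 for all i): OK

Verdict: the first failing condition is dual_feasibility -> dual.

dual


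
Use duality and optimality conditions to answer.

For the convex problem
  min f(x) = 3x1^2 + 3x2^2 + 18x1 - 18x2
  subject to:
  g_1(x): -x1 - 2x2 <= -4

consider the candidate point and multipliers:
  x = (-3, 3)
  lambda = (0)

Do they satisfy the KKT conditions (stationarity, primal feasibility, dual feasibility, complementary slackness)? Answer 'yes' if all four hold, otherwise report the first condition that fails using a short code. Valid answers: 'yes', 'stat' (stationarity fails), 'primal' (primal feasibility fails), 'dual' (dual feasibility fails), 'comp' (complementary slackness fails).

Gradient of f: grad f(x) = Q x + c = (0, 0)
Constraint values g_i(x) = a_i^T x - b_i:
  g_1((-3, 3)) = 1
Stationarity residual: grad f(x) + sum_i lambda_i a_i = (0, 0)
  -> stationarity OK
Primal feasibility (all g_i <= 0): FAILS
Dual feasibility (all lambda_i >= 0): OK
Complementary slackness (lambda_i * g_i(x) = 0 for all i): OK

Verdict: the first failing condition is primal_feasibility -> primal.

primal


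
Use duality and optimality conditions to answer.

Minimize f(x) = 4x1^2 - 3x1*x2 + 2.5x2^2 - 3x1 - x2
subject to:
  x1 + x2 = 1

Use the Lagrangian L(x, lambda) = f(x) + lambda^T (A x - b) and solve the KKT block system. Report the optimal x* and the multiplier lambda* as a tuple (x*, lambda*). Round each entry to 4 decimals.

Form the Lagrangian:
  L(x, lambda) = (1/2) x^T Q x + c^T x + lambda^T (A x - b)
Stationarity (grad_x L = 0): Q x + c + A^T lambda = 0.
Primal feasibility: A x = b.

This gives the KKT block system:
  [ Q   A^T ] [ x     ]   [-c ]
  [ A    0  ] [ lambda ] = [ b ]

Solving the linear system:
  x*      = (0.5263, 0.4737)
  lambda* = (0.2105)
  f(x*)   = -1.1316

x* = (0.5263, 0.4737), lambda* = (0.2105)


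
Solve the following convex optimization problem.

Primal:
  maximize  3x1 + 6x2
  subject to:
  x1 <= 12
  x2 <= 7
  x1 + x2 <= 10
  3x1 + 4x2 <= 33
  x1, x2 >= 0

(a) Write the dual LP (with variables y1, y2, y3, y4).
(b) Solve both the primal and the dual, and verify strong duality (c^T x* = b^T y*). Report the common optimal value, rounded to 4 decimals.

The standard primal-dual pair for 'max c^T x s.t. A x <= b, x >= 0' is:
  Dual:  min b^T y  s.t.  A^T y >= c,  y >= 0.

So the dual LP is:
  minimize  12y1 + 7y2 + 10y3 + 33y4
  subject to:
    y1 + y3 + 3y4 >= 3
    y2 + y3 + 4y4 >= 6
    y1, y2, y3, y4 >= 0

Solving the primal: x* = (1.6667, 7).
  primal value c^T x* = 47.
Solving the dual: y* = (0, 2, 0, 1).
  dual value b^T y* = 47.
Strong duality: c^T x* = b^T y*. Confirmed.

47


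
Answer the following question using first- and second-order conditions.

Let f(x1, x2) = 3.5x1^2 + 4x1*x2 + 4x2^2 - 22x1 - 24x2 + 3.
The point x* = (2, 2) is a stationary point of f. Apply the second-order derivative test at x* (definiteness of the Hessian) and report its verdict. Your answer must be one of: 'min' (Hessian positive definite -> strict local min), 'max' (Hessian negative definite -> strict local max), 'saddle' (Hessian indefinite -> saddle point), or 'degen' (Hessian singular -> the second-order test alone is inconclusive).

Compute the Hessian H = grad^2 f:
  H = [[7, 4], [4, 8]]
Verify stationarity: grad f(x*) = H x* + g = (0, 0).
Eigenvalues of H: 3.4689, 11.5311.
Both eigenvalues > 0, so H is positive definite -> x* is a strict local min.

min


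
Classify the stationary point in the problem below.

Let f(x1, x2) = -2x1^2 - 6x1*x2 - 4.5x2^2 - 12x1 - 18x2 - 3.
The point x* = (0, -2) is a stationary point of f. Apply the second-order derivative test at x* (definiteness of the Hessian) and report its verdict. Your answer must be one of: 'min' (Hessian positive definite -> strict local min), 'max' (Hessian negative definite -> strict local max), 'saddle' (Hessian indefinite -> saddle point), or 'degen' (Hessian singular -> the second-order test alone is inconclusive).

Compute the Hessian H = grad^2 f:
  H = [[-4, -6], [-6, -9]]
Verify stationarity: grad f(x*) = H x* + g = (0, 0).
Eigenvalues of H: -13, 0.
H has a zero eigenvalue (singular; negative semidefinite but not definite), so H is neither positive definite, negative definite, nor indefinite. The second-order test alone is inconclusive -> degen.
(Indeed, f is constant along the null direction of H through x*, so x* is not a strict local extremum.)

degen


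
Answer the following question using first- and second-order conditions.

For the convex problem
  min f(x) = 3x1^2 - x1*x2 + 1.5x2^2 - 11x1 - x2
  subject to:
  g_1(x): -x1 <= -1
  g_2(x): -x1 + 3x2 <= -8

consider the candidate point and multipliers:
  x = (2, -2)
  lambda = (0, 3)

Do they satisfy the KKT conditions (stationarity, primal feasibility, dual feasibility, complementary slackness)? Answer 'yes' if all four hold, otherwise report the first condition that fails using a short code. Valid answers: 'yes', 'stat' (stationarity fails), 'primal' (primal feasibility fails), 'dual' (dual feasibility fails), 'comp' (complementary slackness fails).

Gradient of f: grad f(x) = Q x + c = (3, -9)
Constraint values g_i(x) = a_i^T x - b_i:
  g_1((2, -2)) = -1
  g_2((2, -2)) = 0
Stationarity residual: grad f(x) + sum_i lambda_i a_i = (0, 0)
  -> stationarity OK
Primal feasibility (all g_i <= 0): OK
Dual feasibility (all lambda_i >= 0): OK
Complementary slackness (lambda_i * g_i(x) = 0 for all i): OK

Verdict: yes, KKT holds.

yes


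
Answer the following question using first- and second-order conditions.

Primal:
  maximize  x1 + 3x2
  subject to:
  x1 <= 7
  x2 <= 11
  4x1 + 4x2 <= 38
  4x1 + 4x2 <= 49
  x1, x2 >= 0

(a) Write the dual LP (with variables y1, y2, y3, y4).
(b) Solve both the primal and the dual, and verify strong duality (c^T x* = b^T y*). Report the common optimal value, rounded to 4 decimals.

The standard primal-dual pair for 'max c^T x s.t. A x <= b, x >= 0' is:
  Dual:  min b^T y  s.t.  A^T y >= c,  y >= 0.

So the dual LP is:
  minimize  7y1 + 11y2 + 38y3 + 49y4
  subject to:
    y1 + 4y3 + 4y4 >= 1
    y2 + 4y3 + 4y4 >= 3
    y1, y2, y3, y4 >= 0

Solving the primal: x* = (0, 9.5).
  primal value c^T x* = 28.5.
Solving the dual: y* = (0, 0, 0.75, 0).
  dual value b^T y* = 28.5.
Strong duality: c^T x* = b^T y*. Confirmed.

28.5


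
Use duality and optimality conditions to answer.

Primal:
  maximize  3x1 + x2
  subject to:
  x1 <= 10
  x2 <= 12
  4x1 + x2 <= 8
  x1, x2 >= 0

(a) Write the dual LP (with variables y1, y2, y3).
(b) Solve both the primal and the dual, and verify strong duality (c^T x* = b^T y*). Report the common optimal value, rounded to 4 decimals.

The standard primal-dual pair for 'max c^T x s.t. A x <= b, x >= 0' is:
  Dual:  min b^T y  s.t.  A^T y >= c,  y >= 0.

So the dual LP is:
  minimize  10y1 + 12y2 + 8y3
  subject to:
    y1 + 4y3 >= 3
    y2 + y3 >= 1
    y1, y2, y3 >= 0

Solving the primal: x* = (0, 8).
  primal value c^T x* = 8.
Solving the dual: y* = (0, 0, 1).
  dual value b^T y* = 8.
Strong duality: c^T x* = b^T y*. Confirmed.

8


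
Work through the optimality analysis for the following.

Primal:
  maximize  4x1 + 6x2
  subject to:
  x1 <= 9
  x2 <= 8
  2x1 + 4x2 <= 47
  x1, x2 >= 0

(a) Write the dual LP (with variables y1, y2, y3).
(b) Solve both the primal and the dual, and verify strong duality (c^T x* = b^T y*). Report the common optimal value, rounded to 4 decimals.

The standard primal-dual pair for 'max c^T x s.t. A x <= b, x >= 0' is:
  Dual:  min b^T y  s.t.  A^T y >= c,  y >= 0.

So the dual LP is:
  minimize  9y1 + 8y2 + 47y3
  subject to:
    y1 + 2y3 >= 4
    y2 + 4y3 >= 6
    y1, y2, y3 >= 0

Solving the primal: x* = (9, 7.25).
  primal value c^T x* = 79.5.
Solving the dual: y* = (1, 0, 1.5).
  dual value b^T y* = 79.5.
Strong duality: c^T x* = b^T y*. Confirmed.

79.5


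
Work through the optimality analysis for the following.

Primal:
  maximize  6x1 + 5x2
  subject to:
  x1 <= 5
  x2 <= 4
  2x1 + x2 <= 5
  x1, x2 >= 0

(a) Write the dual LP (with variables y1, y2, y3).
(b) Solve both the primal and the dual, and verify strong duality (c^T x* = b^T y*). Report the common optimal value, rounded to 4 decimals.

The standard primal-dual pair for 'max c^T x s.t. A x <= b, x >= 0' is:
  Dual:  min b^T y  s.t.  A^T y >= c,  y >= 0.

So the dual LP is:
  minimize  5y1 + 4y2 + 5y3
  subject to:
    y1 + 2y3 >= 6
    y2 + y3 >= 5
    y1, y2, y3 >= 0

Solving the primal: x* = (0.5, 4).
  primal value c^T x* = 23.
Solving the dual: y* = (0, 2, 3).
  dual value b^T y* = 23.
Strong duality: c^T x* = b^T y*. Confirmed.

23


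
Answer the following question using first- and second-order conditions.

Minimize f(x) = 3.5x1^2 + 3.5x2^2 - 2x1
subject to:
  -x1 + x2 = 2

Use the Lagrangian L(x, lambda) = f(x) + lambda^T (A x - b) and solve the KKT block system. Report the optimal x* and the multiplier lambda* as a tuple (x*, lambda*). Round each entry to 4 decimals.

Form the Lagrangian:
  L(x, lambda) = (1/2) x^T Q x + c^T x + lambda^T (A x - b)
Stationarity (grad_x L = 0): Q x + c + A^T lambda = 0.
Primal feasibility: A x = b.

This gives the KKT block system:
  [ Q   A^T ] [ x     ]   [-c ]
  [ A    0  ] [ lambda ] = [ b ]

Solving the linear system:
  x*      = (-0.8571, 1.1429)
  lambda* = (-8)
  f(x*)   = 8.8571

x* = (-0.8571, 1.1429), lambda* = (-8)


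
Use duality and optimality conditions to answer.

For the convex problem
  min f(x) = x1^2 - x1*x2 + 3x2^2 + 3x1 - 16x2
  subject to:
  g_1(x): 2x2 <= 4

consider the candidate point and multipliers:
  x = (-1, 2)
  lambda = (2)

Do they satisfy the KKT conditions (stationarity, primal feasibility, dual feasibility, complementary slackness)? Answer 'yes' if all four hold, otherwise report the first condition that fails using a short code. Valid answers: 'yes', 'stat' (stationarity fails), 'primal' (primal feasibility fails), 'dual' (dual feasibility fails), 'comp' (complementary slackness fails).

Gradient of f: grad f(x) = Q x + c = (-1, -3)
Constraint values g_i(x) = a_i^T x - b_i:
  g_1((-1, 2)) = 0
Stationarity residual: grad f(x) + sum_i lambda_i a_i = (-1, 1)
  -> stationarity FAILS
Primal feasibility (all g_i <= 0): OK
Dual feasibility (all lambda_i >= 0): OK
Complementary slackness (lambda_i * g_i(x) = 0 for all i): OK

Verdict: the first failing condition is stationarity -> stat.

stat


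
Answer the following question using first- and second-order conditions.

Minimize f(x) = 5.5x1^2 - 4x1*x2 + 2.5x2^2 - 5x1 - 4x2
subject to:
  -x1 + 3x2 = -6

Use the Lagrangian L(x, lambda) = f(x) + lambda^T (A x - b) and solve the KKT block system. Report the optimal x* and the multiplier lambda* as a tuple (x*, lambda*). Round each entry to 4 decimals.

Form the Lagrangian:
  L(x, lambda) = (1/2) x^T Q x + c^T x + lambda^T (A x - b)
Stationarity (grad_x L = 0): Q x + c + A^T lambda = 0.
Primal feasibility: A x = b.

This gives the KKT block system:
  [ Q   A^T ] [ x     ]   [-c ]
  [ A    0  ] [ lambda ] = [ b ]

Solving the linear system:
  x*      = (0.1875, -1.9375)
  lambda* = (4.8125)
  f(x*)   = 17.8438

x* = (0.1875, -1.9375), lambda* = (4.8125)


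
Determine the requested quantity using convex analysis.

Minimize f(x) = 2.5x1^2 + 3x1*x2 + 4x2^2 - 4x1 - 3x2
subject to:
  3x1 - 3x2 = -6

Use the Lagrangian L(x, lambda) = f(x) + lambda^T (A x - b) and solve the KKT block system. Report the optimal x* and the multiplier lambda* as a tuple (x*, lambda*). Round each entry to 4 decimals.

Form the Lagrangian:
  L(x, lambda) = (1/2) x^T Q x + c^T x + lambda^T (A x - b)
Stationarity (grad_x L = 0): Q x + c + A^T lambda = 0.
Primal feasibility: A x = b.

This gives the KKT block system:
  [ Q   A^T ] [ x     ]   [-c ]
  [ A    0  ] [ lambda ] = [ b ]

Solving the linear system:
  x*      = (-0.7895, 1.2105)
  lambda* = (1.4386)
  f(x*)   = 4.0789

x* = (-0.7895, 1.2105), lambda* = (1.4386)


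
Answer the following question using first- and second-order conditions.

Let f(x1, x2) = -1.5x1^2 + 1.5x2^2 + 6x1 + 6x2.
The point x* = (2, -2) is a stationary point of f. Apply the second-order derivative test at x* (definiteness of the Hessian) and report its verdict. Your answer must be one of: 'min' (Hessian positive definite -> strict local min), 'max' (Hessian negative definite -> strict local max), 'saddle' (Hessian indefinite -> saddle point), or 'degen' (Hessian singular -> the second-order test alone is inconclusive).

Compute the Hessian H = grad^2 f:
  H = [[-3, 0], [0, 3]]
Verify stationarity: grad f(x*) = H x* + g = (0, 0).
Eigenvalues of H: -3, 3.
Eigenvalues have mixed signs, so H is indefinite -> x* is a saddle point.

saddle


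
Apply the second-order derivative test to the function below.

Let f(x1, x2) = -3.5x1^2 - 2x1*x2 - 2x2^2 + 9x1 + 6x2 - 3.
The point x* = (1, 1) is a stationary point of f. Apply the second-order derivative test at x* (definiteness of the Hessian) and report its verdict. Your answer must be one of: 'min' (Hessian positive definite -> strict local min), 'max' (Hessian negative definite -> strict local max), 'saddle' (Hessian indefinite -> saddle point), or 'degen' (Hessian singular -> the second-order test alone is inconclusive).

Compute the Hessian H = grad^2 f:
  H = [[-7, -2], [-2, -4]]
Verify stationarity: grad f(x*) = H x* + g = (0, 0).
Eigenvalues of H: -8, -3.
Both eigenvalues < 0, so H is negative definite -> x* is a strict local max.

max


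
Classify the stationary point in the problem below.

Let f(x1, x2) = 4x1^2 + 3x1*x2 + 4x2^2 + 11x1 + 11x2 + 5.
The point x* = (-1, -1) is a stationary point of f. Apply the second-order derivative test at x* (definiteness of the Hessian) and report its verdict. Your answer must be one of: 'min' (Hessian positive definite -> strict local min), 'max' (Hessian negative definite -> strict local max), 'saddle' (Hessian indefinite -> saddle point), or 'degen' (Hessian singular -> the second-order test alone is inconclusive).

Compute the Hessian H = grad^2 f:
  H = [[8, 3], [3, 8]]
Verify stationarity: grad f(x*) = H x* + g = (0, 0).
Eigenvalues of H: 5, 11.
Both eigenvalues > 0, so H is positive definite -> x* is a strict local min.

min


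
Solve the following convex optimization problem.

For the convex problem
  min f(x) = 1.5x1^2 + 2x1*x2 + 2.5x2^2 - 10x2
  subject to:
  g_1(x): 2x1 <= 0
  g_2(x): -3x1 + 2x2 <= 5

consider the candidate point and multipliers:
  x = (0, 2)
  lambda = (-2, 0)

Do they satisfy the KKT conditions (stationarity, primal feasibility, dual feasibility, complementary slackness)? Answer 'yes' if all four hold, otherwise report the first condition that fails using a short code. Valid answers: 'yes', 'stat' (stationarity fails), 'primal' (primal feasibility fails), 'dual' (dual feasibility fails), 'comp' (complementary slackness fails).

Gradient of f: grad f(x) = Q x + c = (4, 0)
Constraint values g_i(x) = a_i^T x - b_i:
  g_1((0, 2)) = 0
  g_2((0, 2)) = -1
Stationarity residual: grad f(x) + sum_i lambda_i a_i = (0, 0)
  -> stationarity OK
Primal feasibility (all g_i <= 0): OK
Dual feasibility (all lambda_i >= 0): FAILS
Complementary slackness (lambda_i * g_i(x) = 0 for all i): OK

Verdict: the first failing condition is dual_feasibility -> dual.

dual


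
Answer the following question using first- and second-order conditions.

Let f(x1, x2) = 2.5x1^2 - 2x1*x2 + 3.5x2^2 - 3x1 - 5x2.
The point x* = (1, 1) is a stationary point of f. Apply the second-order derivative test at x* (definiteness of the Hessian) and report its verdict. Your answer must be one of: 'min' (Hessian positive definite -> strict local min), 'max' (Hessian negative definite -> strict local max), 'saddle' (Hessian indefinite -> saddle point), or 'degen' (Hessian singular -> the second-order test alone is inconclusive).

Compute the Hessian H = grad^2 f:
  H = [[5, -2], [-2, 7]]
Verify stationarity: grad f(x*) = H x* + g = (0, 0).
Eigenvalues of H: 3.7639, 8.2361.
Both eigenvalues > 0, so H is positive definite -> x* is a strict local min.

min


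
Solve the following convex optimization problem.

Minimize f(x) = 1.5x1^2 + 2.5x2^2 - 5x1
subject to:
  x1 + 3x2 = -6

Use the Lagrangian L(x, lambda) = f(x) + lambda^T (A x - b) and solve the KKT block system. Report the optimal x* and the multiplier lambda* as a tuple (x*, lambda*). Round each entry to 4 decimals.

Form the Lagrangian:
  L(x, lambda) = (1/2) x^T Q x + c^T x + lambda^T (A x - b)
Stationarity (grad_x L = 0): Q x + c + A^T lambda = 0.
Primal feasibility: A x = b.

This gives the KKT block system:
  [ Q   A^T ] [ x     ]   [-c ]
  [ A    0  ] [ lambda ] = [ b ]

Solving the linear system:
  x*      = (0.4688, -2.1562)
  lambda* = (3.5937)
  f(x*)   = 9.6094

x* = (0.4688, -2.1562), lambda* = (3.5937)


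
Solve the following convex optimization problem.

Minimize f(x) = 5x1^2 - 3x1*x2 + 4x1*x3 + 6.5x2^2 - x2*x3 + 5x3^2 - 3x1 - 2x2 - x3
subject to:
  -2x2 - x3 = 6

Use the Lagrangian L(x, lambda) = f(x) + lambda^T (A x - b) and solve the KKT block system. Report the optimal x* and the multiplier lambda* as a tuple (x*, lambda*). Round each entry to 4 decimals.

Form the Lagrangian:
  L(x, lambda) = (1/2) x^T Q x + c^T x + lambda^T (A x - b)
Stationarity (grad_x L = 0): Q x + c + A^T lambda = 0.
Primal feasibility: A x = b.

This gives the KKT block system:
  [ Q   A^T ] [ x     ]   [-c ]
  [ A    0  ] [ lambda ] = [ b ]

Solving the linear system:
  x*      = (0.3408, -2.1448, -1.7105)
  lambda* = (-14.5969)
  f(x*)   = 46.2795

x* = (0.3408, -2.1448, -1.7105), lambda* = (-14.5969)


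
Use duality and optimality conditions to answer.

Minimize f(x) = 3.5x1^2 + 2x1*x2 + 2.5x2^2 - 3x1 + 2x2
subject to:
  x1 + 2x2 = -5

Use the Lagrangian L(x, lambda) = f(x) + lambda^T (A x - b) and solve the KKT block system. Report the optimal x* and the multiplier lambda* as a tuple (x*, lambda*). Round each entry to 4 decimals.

Form the Lagrangian:
  L(x, lambda) = (1/2) x^T Q x + c^T x + lambda^T (A x - b)
Stationarity (grad_x L = 0): Q x + c + A^T lambda = 0.
Primal feasibility: A x = b.

This gives the KKT block system:
  [ Q   A^T ] [ x     ]   [-c ]
  [ A    0  ] [ lambda ] = [ b ]

Solving the linear system:
  x*      = (0.44, -2.72)
  lambda* = (5.36)
  f(x*)   = 10.02

x* = (0.44, -2.72), lambda* = (5.36)


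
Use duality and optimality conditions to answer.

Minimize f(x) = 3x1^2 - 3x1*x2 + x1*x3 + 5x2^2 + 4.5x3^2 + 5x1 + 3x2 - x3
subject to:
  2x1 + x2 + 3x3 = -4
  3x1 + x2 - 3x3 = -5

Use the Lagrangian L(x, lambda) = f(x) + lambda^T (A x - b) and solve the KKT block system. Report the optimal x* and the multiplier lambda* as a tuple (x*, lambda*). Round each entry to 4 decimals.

Form the Lagrangian:
  L(x, lambda) = (1/2) x^T Q x + c^T x + lambda^T (A x - b)
Stationarity (grad_x L = 0): Q x + c + A^T lambda = 0.
Primal feasibility: A x = b.

This gives the KKT block system:
  [ Q   A^T ] [ x     ]   [-c ]
  [ A    0  ] [ lambda ] = [ b ]

Solving the linear system:
  x*      = (-1.4718, -0.8206, -0.0786)
  lambda* = (0.9253, -0.1345)
  f(x*)   = -3.3565

x* = (-1.4718, -0.8206, -0.0786), lambda* = (0.9253, -0.1345)


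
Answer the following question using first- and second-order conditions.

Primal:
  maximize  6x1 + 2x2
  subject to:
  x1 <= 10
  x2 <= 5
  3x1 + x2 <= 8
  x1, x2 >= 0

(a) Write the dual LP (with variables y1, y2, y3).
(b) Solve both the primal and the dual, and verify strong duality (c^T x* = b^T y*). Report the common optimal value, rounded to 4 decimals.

The standard primal-dual pair for 'max c^T x s.t. A x <= b, x >= 0' is:
  Dual:  min b^T y  s.t.  A^T y >= c,  y >= 0.

So the dual LP is:
  minimize  10y1 + 5y2 + 8y3
  subject to:
    y1 + 3y3 >= 6
    y2 + y3 >= 2
    y1, y2, y3 >= 0

Solving the primal: x* = (2.6667, 0).
  primal value c^T x* = 16.
Solving the dual: y* = (0, 0, 2).
  dual value b^T y* = 16.
Strong duality: c^T x* = b^T y*. Confirmed.

16


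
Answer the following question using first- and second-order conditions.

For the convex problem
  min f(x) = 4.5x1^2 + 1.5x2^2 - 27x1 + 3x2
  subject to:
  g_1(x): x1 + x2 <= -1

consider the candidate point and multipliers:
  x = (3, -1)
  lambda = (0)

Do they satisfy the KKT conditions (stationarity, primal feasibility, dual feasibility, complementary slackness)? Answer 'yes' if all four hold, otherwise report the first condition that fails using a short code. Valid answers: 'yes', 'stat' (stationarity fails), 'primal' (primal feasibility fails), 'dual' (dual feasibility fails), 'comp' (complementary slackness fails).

Gradient of f: grad f(x) = Q x + c = (0, 0)
Constraint values g_i(x) = a_i^T x - b_i:
  g_1((3, -1)) = 3
Stationarity residual: grad f(x) + sum_i lambda_i a_i = (0, 0)
  -> stationarity OK
Primal feasibility (all g_i <= 0): FAILS
Dual feasibility (all lambda_i >= 0): OK
Complementary slackness (lambda_i * g_i(x) = 0 for all i): OK

Verdict: the first failing condition is primal_feasibility -> primal.

primal


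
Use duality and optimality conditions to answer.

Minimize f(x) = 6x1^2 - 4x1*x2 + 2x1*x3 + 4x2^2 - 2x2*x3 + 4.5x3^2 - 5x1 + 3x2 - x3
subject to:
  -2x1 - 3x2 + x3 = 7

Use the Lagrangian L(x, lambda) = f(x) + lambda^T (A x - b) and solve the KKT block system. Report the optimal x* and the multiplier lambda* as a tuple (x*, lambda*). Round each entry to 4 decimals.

Form the Lagrangian:
  L(x, lambda) = (1/2) x^T Q x + c^T x + lambda^T (A x - b)
Stationarity (grad_x L = 0): Q x + c + A^T lambda = 0.
Primal feasibility: A x = b.

This gives the KKT block system:
  [ Q   A^T ] [ x     ]   [-c ]
  [ A    0  ] [ lambda ] = [ b ]

Solving the linear system:
  x*      = (-0.7096, -1.7935, 0.2002)
  lambda* = (-2.9701)
  f(x*)   = 9.379

x* = (-0.7096, -1.7935, 0.2002), lambda* = (-2.9701)


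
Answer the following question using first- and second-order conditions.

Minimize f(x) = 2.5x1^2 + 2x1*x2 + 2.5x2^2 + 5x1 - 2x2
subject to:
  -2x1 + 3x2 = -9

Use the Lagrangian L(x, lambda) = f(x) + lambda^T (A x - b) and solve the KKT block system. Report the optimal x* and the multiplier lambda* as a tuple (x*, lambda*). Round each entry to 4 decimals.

Form the Lagrangian:
  L(x, lambda) = (1/2) x^T Q x + c^T x + lambda^T (A x - b)
Stationarity (grad_x L = 0): Q x + c + A^T lambda = 0.
Primal feasibility: A x = b.

This gives the KKT block system:
  [ Q   A^T ] [ x     ]   [-c ]
  [ A    0  ] [ lambda ] = [ b ]

Solving the linear system:
  x*      = (1.2472, -2.1685)
  lambda* = (3.4494)
  f(x*)   = 20.809

x* = (1.2472, -2.1685), lambda* = (3.4494)


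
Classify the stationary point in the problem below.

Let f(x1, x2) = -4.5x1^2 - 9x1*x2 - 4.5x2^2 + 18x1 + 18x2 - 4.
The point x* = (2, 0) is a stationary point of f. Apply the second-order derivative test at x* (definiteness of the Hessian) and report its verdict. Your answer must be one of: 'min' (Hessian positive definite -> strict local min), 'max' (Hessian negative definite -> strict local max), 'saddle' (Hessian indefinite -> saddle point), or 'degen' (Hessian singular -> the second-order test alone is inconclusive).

Compute the Hessian H = grad^2 f:
  H = [[-9, -9], [-9, -9]]
Verify stationarity: grad f(x*) = H x* + g = (0, 0).
Eigenvalues of H: -18, 0.
H has a zero eigenvalue (singular; negative semidefinite but not definite), so H is neither positive definite, negative definite, nor indefinite. The second-order test alone is inconclusive -> degen.
(Indeed, f is constant along the null direction of H through x*, so x* is not a strict local extremum.)

degen


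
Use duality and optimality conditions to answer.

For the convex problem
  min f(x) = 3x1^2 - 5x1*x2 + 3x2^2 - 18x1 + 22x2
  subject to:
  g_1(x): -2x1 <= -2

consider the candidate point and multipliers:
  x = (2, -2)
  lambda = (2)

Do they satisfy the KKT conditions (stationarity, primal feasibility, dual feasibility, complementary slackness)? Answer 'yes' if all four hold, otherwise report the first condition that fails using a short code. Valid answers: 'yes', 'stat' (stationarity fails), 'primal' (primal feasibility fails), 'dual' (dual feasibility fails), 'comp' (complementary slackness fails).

Gradient of f: grad f(x) = Q x + c = (4, 0)
Constraint values g_i(x) = a_i^T x - b_i:
  g_1((2, -2)) = -2
Stationarity residual: grad f(x) + sum_i lambda_i a_i = (0, 0)
  -> stationarity OK
Primal feasibility (all g_i <= 0): OK
Dual feasibility (all lambda_i >= 0): OK
Complementary slackness (lambda_i * g_i(x) = 0 for all i): FAILS

Verdict: the first failing condition is complementary_slackness -> comp.

comp


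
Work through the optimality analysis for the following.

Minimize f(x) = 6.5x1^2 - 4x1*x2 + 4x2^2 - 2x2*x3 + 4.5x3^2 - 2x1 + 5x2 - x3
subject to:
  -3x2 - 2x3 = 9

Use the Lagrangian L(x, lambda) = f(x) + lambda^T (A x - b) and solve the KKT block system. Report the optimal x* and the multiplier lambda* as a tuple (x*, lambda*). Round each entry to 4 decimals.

Form the Lagrangian:
  L(x, lambda) = (1/2) x^T Q x + c^T x + lambda^T (A x - b)
Stationarity (grad_x L = 0): Q x + c + A^T lambda = 0.
Primal feasibility: A x = b.

This gives the KKT block system:
  [ Q   A^T ] [ x     ]   [-c ]
  [ A    0  ] [ lambda ] = [ b ]

Solving the linear system:
  x*      = (-0.551, -2.2906, -1.0641)
  lambda* = (-2.9977)
  f(x*)   = 8.846

x* = (-0.551, -2.2906, -1.0641), lambda* = (-2.9977)


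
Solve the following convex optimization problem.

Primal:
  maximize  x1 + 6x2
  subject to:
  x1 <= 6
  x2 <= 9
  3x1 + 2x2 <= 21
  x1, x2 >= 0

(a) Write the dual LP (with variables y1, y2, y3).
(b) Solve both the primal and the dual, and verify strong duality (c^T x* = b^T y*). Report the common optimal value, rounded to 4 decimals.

The standard primal-dual pair for 'max c^T x s.t. A x <= b, x >= 0' is:
  Dual:  min b^T y  s.t.  A^T y >= c,  y >= 0.

So the dual LP is:
  minimize  6y1 + 9y2 + 21y3
  subject to:
    y1 + 3y3 >= 1
    y2 + 2y3 >= 6
    y1, y2, y3 >= 0

Solving the primal: x* = (1, 9).
  primal value c^T x* = 55.
Solving the dual: y* = (0, 5.3333, 0.3333).
  dual value b^T y* = 55.
Strong duality: c^T x* = b^T y*. Confirmed.

55


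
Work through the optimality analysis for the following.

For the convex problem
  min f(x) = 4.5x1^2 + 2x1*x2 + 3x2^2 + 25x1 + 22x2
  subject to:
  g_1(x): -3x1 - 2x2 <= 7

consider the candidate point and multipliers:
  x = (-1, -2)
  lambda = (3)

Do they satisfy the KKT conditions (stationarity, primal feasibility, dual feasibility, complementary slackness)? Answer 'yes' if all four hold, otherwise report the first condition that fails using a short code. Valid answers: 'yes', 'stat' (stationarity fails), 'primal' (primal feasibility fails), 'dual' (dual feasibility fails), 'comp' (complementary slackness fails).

Gradient of f: grad f(x) = Q x + c = (12, 8)
Constraint values g_i(x) = a_i^T x - b_i:
  g_1((-1, -2)) = 0
Stationarity residual: grad f(x) + sum_i lambda_i a_i = (3, 2)
  -> stationarity FAILS
Primal feasibility (all g_i <= 0): OK
Dual feasibility (all lambda_i >= 0): OK
Complementary slackness (lambda_i * g_i(x) = 0 for all i): OK

Verdict: the first failing condition is stationarity -> stat.

stat


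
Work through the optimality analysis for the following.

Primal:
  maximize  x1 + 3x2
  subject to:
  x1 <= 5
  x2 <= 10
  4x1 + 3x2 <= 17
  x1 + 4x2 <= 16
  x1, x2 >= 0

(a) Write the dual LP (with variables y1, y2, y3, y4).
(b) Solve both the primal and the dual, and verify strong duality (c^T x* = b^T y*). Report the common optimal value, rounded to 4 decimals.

The standard primal-dual pair for 'max c^T x s.t. A x <= b, x >= 0' is:
  Dual:  min b^T y  s.t.  A^T y >= c,  y >= 0.

So the dual LP is:
  minimize  5y1 + 10y2 + 17y3 + 16y4
  subject to:
    y1 + 4y3 + y4 >= 1
    y2 + 3y3 + 4y4 >= 3
    y1, y2, y3, y4 >= 0

Solving the primal: x* = (1.5385, 3.6154).
  primal value c^T x* = 12.3846.
Solving the dual: y* = (0, 0, 0.0769, 0.6923).
  dual value b^T y* = 12.3846.
Strong duality: c^T x* = b^T y*. Confirmed.

12.3846


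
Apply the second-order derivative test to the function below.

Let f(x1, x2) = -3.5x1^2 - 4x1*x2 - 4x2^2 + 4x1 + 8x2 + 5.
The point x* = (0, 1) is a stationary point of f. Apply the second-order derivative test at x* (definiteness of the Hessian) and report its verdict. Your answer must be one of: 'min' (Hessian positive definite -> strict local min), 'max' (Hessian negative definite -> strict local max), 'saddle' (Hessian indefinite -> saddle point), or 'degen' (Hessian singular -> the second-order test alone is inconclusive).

Compute the Hessian H = grad^2 f:
  H = [[-7, -4], [-4, -8]]
Verify stationarity: grad f(x*) = H x* + g = (0, 0).
Eigenvalues of H: -11.5311, -3.4689.
Both eigenvalues < 0, so H is negative definite -> x* is a strict local max.

max


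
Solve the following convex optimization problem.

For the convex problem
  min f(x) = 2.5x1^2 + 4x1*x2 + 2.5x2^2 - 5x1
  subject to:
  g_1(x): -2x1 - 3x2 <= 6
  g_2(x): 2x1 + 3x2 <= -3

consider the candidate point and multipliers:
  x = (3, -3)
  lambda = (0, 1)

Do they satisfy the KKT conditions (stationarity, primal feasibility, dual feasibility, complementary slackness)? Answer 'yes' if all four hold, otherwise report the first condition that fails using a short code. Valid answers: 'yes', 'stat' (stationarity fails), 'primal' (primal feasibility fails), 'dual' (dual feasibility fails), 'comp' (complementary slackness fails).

Gradient of f: grad f(x) = Q x + c = (-2, -3)
Constraint values g_i(x) = a_i^T x - b_i:
  g_1((3, -3)) = -3
  g_2((3, -3)) = 0
Stationarity residual: grad f(x) + sum_i lambda_i a_i = (0, 0)
  -> stationarity OK
Primal feasibility (all g_i <= 0): OK
Dual feasibility (all lambda_i >= 0): OK
Complementary slackness (lambda_i * g_i(x) = 0 for all i): OK

Verdict: yes, KKT holds.

yes


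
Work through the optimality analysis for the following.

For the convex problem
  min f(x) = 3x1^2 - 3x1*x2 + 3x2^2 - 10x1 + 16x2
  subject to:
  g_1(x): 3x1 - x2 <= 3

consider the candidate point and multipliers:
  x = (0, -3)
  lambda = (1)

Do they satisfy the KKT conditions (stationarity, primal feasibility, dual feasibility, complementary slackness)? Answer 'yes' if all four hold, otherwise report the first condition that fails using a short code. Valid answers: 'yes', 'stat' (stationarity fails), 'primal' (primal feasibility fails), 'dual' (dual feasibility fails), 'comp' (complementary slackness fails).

Gradient of f: grad f(x) = Q x + c = (-1, -2)
Constraint values g_i(x) = a_i^T x - b_i:
  g_1((0, -3)) = 0
Stationarity residual: grad f(x) + sum_i lambda_i a_i = (2, -3)
  -> stationarity FAILS
Primal feasibility (all g_i <= 0): OK
Dual feasibility (all lambda_i >= 0): OK
Complementary slackness (lambda_i * g_i(x) = 0 for all i): OK

Verdict: the first failing condition is stationarity -> stat.

stat


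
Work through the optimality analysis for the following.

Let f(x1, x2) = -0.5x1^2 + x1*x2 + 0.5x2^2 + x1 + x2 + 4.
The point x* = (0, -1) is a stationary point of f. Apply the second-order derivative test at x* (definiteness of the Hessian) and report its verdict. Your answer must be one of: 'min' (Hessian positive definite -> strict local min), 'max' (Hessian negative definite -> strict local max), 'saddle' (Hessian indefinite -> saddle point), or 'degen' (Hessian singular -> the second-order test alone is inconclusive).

Compute the Hessian H = grad^2 f:
  H = [[-1, 1], [1, 1]]
Verify stationarity: grad f(x*) = H x* + g = (0, 0).
Eigenvalues of H: -1.4142, 1.4142.
Eigenvalues have mixed signs, so H is indefinite -> x* is a saddle point.

saddle


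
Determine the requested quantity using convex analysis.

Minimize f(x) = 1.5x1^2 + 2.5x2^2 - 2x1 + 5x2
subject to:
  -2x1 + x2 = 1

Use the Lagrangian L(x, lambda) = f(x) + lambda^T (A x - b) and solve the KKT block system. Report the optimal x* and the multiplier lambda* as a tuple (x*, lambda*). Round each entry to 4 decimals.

Form the Lagrangian:
  L(x, lambda) = (1/2) x^T Q x + c^T x + lambda^T (A x - b)
Stationarity (grad_x L = 0): Q x + c + A^T lambda = 0.
Primal feasibility: A x = b.

This gives the KKT block system:
  [ Q   A^T ] [ x     ]   [-c ]
  [ A    0  ] [ lambda ] = [ b ]

Solving the linear system:
  x*      = (-0.7826, -0.5652)
  lambda* = (-2.1739)
  f(x*)   = 0.4565

x* = (-0.7826, -0.5652), lambda* = (-2.1739)
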